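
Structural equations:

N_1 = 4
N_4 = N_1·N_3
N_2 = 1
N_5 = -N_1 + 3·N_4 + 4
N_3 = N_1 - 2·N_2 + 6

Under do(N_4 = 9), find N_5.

27

Intervening sets N_4 = 9 and removes its equation (N_4 = N_1·N_3).
N_5 = -N_1 + 3·N_4 + 4  [with N_1=4, N_4=9]  = 27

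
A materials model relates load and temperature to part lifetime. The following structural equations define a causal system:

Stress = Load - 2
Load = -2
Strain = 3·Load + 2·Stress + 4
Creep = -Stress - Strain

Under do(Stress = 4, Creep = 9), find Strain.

6

The joint intervention fixes Stress = 4, Creep = 9, removing each variable's own equation.
Strain = 3·Load + 2·Stress + 4  [with Load=-2, Stress=4]  = 6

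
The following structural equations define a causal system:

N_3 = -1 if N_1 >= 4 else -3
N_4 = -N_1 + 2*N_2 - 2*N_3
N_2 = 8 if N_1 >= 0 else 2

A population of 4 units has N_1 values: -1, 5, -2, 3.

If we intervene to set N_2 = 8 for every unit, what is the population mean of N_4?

Under do(N_2=8), N_2's equation is replaced by N_2=8 for every unit. Per-unit N_4: 23, 13, 24, 19. Mean = 19.75.

19.75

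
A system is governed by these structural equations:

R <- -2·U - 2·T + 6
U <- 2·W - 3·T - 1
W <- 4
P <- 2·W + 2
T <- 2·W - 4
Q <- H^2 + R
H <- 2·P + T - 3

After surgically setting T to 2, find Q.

361

Under do(T=2), the mechanism T <- 2·W - 4 is discarded; T is fixed at 2.
P = 2·W + 2  [with W=4]  = 10
H = 2·P + T - 3  [with P=10, T=2]  = 19
U = 2·W - 3·T - 1  [with W=4, T=2]  = 1
R = -2·U - 2·T + 6  [with U=1, T=2]  = 0
Q = H^2 + R  [with H=19, R=0]  = 361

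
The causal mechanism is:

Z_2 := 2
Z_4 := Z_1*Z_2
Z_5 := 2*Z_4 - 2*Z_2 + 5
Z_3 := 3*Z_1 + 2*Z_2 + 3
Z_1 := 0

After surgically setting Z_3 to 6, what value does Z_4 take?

The intervention breaks the incoming arrows to Z_3: Z_3 := 3*Z_1 + 2*Z_2 + 3 no longer applies, and Z_3 = 6.
Z_4 is not downstream of the intervention, so its value is determined by the original equations.
Z_4 = Z_1*Z_2  [with Z_1=0, Z_2=2]  = 0

0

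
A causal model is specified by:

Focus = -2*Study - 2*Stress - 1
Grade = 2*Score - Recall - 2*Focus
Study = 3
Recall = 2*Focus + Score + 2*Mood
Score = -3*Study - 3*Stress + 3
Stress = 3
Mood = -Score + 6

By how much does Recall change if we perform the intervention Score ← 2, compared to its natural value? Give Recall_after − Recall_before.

Under do(Score=2), the mechanism Score = -3*Study - 3*Stress + 3 is discarded; Score is fixed at 2.
Focus = -2*Study - 2*Stress - 1  [with Study=3, Stress=3]  = -13
Mood = -Score + 6  [with Score=2]  = 4
Recall = 2*Focus + Score + 2*Mood  [with Focus=-13, Score=2, Mood=4]  = -16
Without intervention: Focus = -2*Study - 2*Stress - 1  [with Study=3, Stress=3]  = -13; Score = -3*Study - 3*Stress + 3  [with Study=3, Stress=3]  = -15; Mood = -Score + 6  [with Score=-15]  = 21; Recall = 2*Focus + Score + 2*Mood  [with Focus=-13, Score=-15, Mood=21]  = 1.
Change = -16 − 1 = -17.

-17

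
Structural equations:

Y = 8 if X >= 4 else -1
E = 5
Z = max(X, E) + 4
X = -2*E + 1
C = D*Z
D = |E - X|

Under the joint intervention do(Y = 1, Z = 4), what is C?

Under do(Y = 1, Z = 4), each intervened variable's structural equation is replaced by its fixed value.
X = -2*E + 1  [with E=5]  = -9
D = |E - X|  [with E=5, X=-9]  = 14
C = D*Z  [with D=14, Z=4]  = 56

56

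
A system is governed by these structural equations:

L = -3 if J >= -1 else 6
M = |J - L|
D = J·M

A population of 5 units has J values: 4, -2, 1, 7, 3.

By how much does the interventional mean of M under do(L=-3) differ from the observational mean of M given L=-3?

-1.15

Every unit gets L=-3 under the intervention. M values become 7, 1, 4, 10, 6; E[M|do(L=-3)] = 5.6.
Conditioning on L=-3 selects the 4 unit(s) with J ∈ {4, 1, 7, 3}. Their M values: 7, 4, 10, 6. Mean = 6.75.
Difference = 5.6 − 6.75 = -1.15.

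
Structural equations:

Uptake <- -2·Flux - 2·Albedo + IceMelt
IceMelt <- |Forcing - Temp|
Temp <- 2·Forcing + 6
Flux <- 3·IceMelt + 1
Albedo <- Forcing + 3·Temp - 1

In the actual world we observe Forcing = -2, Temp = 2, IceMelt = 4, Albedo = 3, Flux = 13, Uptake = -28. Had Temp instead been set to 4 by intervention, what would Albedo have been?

9

Under do(Temp=4), the mechanism Temp <- 2·Forcing + 6 is discarded; Temp is fixed at 4.
Albedo = Forcing + 3·Temp - 1  [with Forcing=-2, Temp=4]  = 9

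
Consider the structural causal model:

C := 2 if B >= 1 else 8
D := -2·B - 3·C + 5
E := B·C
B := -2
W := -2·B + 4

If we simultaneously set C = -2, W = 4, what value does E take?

Setting C = -2, W = 4 by intervention discards those variables' equations.
E = B·C  [with B=-2, C=-2]  = 4

4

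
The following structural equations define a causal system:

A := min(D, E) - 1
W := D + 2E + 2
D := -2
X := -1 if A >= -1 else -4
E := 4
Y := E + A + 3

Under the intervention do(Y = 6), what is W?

The intervention breaks the incoming arrows to Y: Y := E + A + 3 no longer applies, and Y = 6.
Since W is not a descendant of the intervened variable, it is unaffected.
W = D + 2E + 2  [with D=-2, E=4]  = 8

8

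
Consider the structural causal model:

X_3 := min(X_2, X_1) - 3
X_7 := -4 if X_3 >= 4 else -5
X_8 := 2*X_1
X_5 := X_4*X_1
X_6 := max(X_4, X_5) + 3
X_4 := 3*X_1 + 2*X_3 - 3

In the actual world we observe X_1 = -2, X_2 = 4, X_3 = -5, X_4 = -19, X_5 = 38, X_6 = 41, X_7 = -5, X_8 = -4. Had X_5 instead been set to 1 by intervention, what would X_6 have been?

The intervention breaks the incoming arrows to X_5: X_5 := X_4*X_1 no longer applies, and X_5 = 1.
X_3 = min(X_2, X_1) - 3  [with X_2=4, X_1=-2]  = -5
X_4 = 3*X_1 + 2*X_3 - 3  [with X_1=-2, X_3=-5]  = -19
X_6 = max(X_4, X_5) + 3  [with X_4=-19, X_5=1]  = 4

4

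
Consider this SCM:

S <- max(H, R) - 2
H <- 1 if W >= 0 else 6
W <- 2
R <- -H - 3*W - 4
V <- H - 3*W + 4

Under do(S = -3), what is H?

1

Under do(S=-3), the mechanism S <- max(H, R) - 2 is discarded; S is fixed at -3.
No directed path runs from S to H, so H keeps its natural value.
H = 1 if W >= 0 else 6  [with W=2]  = 1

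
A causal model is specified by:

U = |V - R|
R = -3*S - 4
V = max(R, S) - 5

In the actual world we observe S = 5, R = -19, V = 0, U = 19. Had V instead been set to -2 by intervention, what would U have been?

17

The intervention breaks the incoming arrows to V: V = max(R, S) - 5 no longer applies, and V = -2.
R = -3*S - 4  [with S=5]  = -19
U = |V - R|  [with V=-2, R=-19]  = 17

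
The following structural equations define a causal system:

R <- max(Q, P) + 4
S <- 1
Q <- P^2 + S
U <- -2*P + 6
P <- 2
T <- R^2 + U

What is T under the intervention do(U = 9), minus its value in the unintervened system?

7

Under do(U=9), the mechanism U <- -2*P + 6 is discarded; U is fixed at 9.
Q = P^2 + S  [with P=2, S=1]  = 5
R = max(Q, P) + 4  [with Q=5, P=2]  = 9
T = R^2 + U  [with R=9, U=9]  = 90
Without intervention: Q = P^2 + S  [with P=2, S=1]  = 5; U = -2*P + 6  [with P=2]  = 2; R = max(Q, P) + 4  [with Q=5, P=2]  = 9; T = R^2 + U  [with R=9, U=2]  = 83.
Change = 90 − 83 = 7.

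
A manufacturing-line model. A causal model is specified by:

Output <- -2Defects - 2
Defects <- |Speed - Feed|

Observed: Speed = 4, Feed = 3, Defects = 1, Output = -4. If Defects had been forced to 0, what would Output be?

The intervention breaks the incoming arrows to Defects: Defects <- |Speed - Feed| no longer applies, and Defects = 0.
Output = -2Defects - 2  [with Defects=0]  = -2

-2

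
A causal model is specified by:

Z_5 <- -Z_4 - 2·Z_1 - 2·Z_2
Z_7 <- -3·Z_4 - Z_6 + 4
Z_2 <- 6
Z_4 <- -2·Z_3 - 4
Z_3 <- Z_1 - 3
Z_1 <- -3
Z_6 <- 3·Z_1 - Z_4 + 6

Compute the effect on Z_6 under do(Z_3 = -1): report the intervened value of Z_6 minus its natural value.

10

The intervention breaks the incoming arrows to Z_3: Z_3 <- Z_1 - 3 no longer applies, and Z_3 = -1.
Z_4 = -2·Z_3 - 4  [with Z_3=-1]  = -2
Z_6 = 3·Z_1 - Z_4 + 6  [with Z_1=-3, Z_4=-2]  = -1
Without intervention: Z_3 = Z_1 - 3  [with Z_1=-3]  = -6; Z_4 = -2·Z_3 - 4  [with Z_3=-6]  = 8; Z_6 = 3·Z_1 - Z_4 + 6  [with Z_1=-3, Z_4=8]  = -11.
Change = -1 − (-11) = 10.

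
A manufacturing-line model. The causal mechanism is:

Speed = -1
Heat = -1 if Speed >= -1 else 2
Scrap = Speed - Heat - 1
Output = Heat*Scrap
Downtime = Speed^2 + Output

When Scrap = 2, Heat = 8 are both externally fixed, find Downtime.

17

Setting Scrap = 2, Heat = 8 by intervention discards those variables' equations.
Output = Heat*Scrap  [with Heat=8, Scrap=2]  = 16
Downtime = Speed^2 + Output  [with Speed=-1, Output=16]  = 17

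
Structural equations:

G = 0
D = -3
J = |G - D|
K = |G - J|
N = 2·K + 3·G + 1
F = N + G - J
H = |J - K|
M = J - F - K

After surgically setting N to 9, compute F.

The intervention breaks the incoming arrows to N: N = 2·K + 3·G + 1 no longer applies, and N = 9.
J = |G - D|  [with G=0, D=-3]  = 3
F = N + G - J  [with N=9, G=0, J=3]  = 6

6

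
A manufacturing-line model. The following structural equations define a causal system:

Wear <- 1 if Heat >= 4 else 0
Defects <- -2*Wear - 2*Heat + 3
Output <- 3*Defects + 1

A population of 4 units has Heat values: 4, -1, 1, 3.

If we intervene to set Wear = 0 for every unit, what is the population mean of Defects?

-0.5

do(Wear=0) breaks Wear's dependence on Heat. With Wear=0 fixed, Defects across the units is -5, 5, 1, -3, mean -0.5.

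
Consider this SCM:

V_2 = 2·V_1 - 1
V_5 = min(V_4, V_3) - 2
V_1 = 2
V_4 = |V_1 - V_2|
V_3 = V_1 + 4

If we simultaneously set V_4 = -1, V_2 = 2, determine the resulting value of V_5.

The joint intervention fixes V_4 = -1, V_2 = 2, removing each variable's own equation.
V_3 = V_1 + 4  [with V_1=2]  = 6
V_5 = min(V_4, V_3) - 2  [with V_4=-1, V_3=6]  = -3

-3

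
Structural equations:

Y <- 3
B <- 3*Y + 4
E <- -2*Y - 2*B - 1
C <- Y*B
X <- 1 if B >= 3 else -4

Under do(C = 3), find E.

-33

Under do(C=3), the mechanism C <- Y*B is discarded; C is fixed at 3.
Since E is not a descendant of the intervened variable, it is unaffected.
B = 3*Y + 4  [with Y=3]  = 13
E = -2*Y - 2*B - 1  [with Y=3, B=13]  = -33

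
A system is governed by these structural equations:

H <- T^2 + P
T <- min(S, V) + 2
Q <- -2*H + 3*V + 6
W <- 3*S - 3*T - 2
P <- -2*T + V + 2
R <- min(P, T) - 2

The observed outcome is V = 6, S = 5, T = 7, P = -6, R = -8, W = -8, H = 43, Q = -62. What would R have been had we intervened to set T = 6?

do(T=6) replaces the equation T <- min(S, V) + 2 with the constant T = 6.
P = -2*T + V + 2  [with T=6, V=6]  = -4
R = min(P, T) - 2  [with P=-4, T=6]  = -6

-6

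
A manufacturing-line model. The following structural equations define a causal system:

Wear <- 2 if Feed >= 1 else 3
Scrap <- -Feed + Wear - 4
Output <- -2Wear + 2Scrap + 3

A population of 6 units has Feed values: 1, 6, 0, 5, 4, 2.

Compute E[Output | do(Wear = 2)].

Under do(Wear=2), Wear's equation is replaced by Wear=2 for every unit. Per-unit Output: -7, -17, -5, -15, -13, -9. Mean = -11.

-11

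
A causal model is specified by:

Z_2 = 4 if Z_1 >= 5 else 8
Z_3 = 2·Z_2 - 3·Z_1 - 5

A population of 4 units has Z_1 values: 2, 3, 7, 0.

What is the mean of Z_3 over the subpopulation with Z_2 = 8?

E[Z_3|Z_2=8] averages over only the 3 units with Z_2=8 (Z_1 = 2, 3, 0): Z_3 = 5, 2, 11, mean 6.

6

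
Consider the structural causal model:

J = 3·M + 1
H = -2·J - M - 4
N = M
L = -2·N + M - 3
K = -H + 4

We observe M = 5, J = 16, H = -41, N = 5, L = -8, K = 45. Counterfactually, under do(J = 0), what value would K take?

13

Under do(J=0), the mechanism J = 3·M + 1 is discarded; J is fixed at 0.
H = -2·J - M - 4  [with J=0, M=5]  = -9
K = -H + 4  [with H=-9]  = 13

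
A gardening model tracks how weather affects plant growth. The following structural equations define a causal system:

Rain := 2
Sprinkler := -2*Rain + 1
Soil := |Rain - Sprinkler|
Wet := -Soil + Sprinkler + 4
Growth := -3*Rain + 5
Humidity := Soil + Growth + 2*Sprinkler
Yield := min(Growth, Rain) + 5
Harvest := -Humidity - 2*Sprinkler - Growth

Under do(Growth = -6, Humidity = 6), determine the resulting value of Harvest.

Setting Growth = -6, Humidity = 6 by intervention discards those variables' equations.
Sprinkler = -2*Rain + 1  [with Rain=2]  = -3
Harvest = -Humidity - 2*Sprinkler - Growth  [with Humidity=6, Sprinkler=-3, Growth=-6]  = 6

6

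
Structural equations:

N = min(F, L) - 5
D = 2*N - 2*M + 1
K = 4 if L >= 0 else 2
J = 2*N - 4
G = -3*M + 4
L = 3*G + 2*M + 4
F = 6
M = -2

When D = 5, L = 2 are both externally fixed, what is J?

Under do(D = 5, L = 2), each intervened variable's structural equation is replaced by its fixed value.
N = min(F, L) - 5  [with F=6, L=2]  = -3
J = 2*N - 4  [with N=-3]  = -10

-10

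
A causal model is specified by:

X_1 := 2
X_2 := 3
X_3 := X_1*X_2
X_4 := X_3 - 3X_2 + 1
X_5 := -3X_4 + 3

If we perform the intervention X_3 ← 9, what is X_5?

0

do(X_3=9) replaces the equation X_3 := X_1*X_2 with the constant X_3 = 9.
X_4 = X_3 - 3X_2 + 1  [with X_3=9, X_2=3]  = 1
X_5 = -3X_4 + 3  [with X_4=1]  = 0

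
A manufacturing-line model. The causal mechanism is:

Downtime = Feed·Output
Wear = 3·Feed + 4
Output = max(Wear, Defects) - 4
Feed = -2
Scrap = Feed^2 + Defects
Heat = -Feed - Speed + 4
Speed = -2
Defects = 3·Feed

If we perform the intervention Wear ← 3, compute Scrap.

-2

Under do(Wear=3), the mechanism Wear = 3·Feed + 4 is discarded; Wear is fixed at 3.
Since Scrap is not a descendant of the intervened variable, it is unaffected.
Defects = 3·Feed  [with Feed=-2]  = -6
Scrap = Feed^2 + Defects  [with Feed=-2, Defects=-6]  = -2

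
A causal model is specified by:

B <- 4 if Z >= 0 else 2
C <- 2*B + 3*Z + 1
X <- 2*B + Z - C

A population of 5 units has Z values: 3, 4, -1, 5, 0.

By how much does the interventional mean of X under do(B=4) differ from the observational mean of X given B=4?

do(B=4) breaks B's dependence on Z. With B=4 fixed, X across the units is -7, -9, 1, -11, -1, mean -5.4.
E[X|B=4] averages over only the 4 units with B=4 (Z = 3, 4, 5, 0): X = -7, -9, -11, -1, mean -7.
Difference = -5.4 − (-7) = 1.6.

1.6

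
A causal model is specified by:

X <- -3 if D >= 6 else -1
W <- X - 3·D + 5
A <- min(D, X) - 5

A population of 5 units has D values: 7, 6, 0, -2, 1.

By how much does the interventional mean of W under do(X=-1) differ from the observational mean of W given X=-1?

-8.2

The intervention sets X=-1 in all 5 units regardless of D. Recomputing W per unit gives -17, -14, 4, 10, 1; average -3.2.
Observing X=-1 restricts to units where X's equation naturally yields -1: D ∈ {0, -2, 1}. In that subpopulation W = 4, 10, 1, mean 5.
Difference = -3.2 − 5 = -8.2.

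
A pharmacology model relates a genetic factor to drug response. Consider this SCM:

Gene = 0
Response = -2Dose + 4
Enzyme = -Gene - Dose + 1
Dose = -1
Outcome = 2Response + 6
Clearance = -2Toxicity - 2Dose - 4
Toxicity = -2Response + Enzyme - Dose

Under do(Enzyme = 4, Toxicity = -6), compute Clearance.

Setting Enzyme = 4, Toxicity = -6 by intervention discards those variables' equations.
Clearance = -2Toxicity - 2Dose - 4  [with Toxicity=-6, Dose=-1]  = 10

10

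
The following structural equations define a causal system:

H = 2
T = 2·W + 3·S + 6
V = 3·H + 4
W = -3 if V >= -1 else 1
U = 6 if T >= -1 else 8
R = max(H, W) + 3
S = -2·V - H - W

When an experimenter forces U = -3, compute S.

-19

Under do(U=-3), the mechanism U = 6 if T >= -1 else 8 is discarded; U is fixed at -3.
Since S is not a descendant of the intervened variable, it is unaffected.
V = 3·H + 4  [with H=2]  = 10
W = -3 if V >= -1 else 1  [with V=10]  = -3
S = -2·V - H - W  [with V=10, H=2, W=-3]  = -19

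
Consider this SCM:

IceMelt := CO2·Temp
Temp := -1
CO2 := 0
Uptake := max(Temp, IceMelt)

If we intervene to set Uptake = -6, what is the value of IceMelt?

Under do(Uptake=-6), the mechanism Uptake := max(Temp, IceMelt) is discarded; Uptake is fixed at -6.
Since IceMelt is not a descendant of the intervened variable, it is unaffected.
IceMelt = CO2·Temp  [with CO2=0, Temp=-1]  = 0

0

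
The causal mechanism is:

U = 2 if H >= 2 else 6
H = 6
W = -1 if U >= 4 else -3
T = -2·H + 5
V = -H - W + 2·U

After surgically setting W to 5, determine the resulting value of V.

-7

The intervention breaks the incoming arrows to W: W = -1 if U >= 4 else -3 no longer applies, and W = 5.
U = 2 if H >= 2 else 6  [with H=6]  = 2
V = -H - W + 2·U  [with H=6, W=5, U=2]  = -7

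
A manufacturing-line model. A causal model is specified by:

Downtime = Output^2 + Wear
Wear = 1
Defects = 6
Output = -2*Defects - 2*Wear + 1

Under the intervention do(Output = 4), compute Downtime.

17

The intervention breaks the incoming arrows to Output: Output = -2*Defects - 2*Wear + 1 no longer applies, and Output = 4.
Downtime = Output^2 + Wear  [with Output=4, Wear=1]  = 17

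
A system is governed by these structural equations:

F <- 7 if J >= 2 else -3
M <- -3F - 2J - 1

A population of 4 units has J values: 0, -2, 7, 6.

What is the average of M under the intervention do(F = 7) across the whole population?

-27.5

do(F=7) breaks F's dependence on J. With F=7 fixed, M across the units is -22, -18, -36, -34, mean -27.5.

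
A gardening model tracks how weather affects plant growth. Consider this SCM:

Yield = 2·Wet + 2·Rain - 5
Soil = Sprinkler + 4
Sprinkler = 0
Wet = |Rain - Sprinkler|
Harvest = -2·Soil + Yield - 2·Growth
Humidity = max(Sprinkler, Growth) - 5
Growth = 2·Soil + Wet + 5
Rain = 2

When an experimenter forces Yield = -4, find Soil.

Intervening sets Yield = -4 and removes its equation (Yield = 2·Wet + 2·Rain - 5).
Soil is not downstream of the intervention, so its value is determined by the original equations.
Soil = Sprinkler + 4  [with Sprinkler=0]  = 4

4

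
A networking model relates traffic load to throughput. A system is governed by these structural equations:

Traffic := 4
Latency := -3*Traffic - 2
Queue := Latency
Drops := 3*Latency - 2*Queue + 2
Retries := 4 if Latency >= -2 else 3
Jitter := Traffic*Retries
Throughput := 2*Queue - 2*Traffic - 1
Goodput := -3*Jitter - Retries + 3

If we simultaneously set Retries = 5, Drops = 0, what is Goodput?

Under do(Retries = 5, Drops = 0), each intervened variable's structural equation is replaced by its fixed value.
Jitter = Traffic*Retries  [with Traffic=4, Retries=5]  = 20
Goodput = -3*Jitter - Retries + 3  [with Jitter=20, Retries=5]  = -62

-62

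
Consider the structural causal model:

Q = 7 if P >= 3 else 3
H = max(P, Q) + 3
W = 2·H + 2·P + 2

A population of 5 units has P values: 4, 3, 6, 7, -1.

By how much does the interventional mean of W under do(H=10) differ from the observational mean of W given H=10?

Under do(H=10), H's equation is replaced by H=10 for every unit. Per-unit W: 30, 28, 34, 36, 20. Mean = 29.6.
E[W|H=10] averages over only the 4 units with H=10 (P = 4, 3, 6, 7): W = 30, 28, 34, 36, mean 32.
Difference = 29.6 − 32 = -2.4.

-2.4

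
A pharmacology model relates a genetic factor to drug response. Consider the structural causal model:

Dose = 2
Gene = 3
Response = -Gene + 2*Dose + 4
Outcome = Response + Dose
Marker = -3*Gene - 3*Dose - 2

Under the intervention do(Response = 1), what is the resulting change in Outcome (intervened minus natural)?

-4

Intervening sets Response = 1 and removes its equation (Response = -Gene + 2*Dose + 4).
Outcome = Response + Dose  [with Response=1, Dose=2]  = 3
Without intervention: Response = -Gene + 2*Dose + 4  [with Gene=3, Dose=2]  = 5; Outcome = Response + Dose  [with Response=5, Dose=2]  = 7.
Change = 3 − 7 = -4.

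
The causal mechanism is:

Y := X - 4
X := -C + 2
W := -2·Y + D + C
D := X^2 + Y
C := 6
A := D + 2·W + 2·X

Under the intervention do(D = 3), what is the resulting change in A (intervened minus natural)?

-15

Under do(D=3), the mechanism D := X^2 + Y is discarded; D is fixed at 3.
X = -C + 2  [with C=6]  = -4
Y = X - 4  [with X=-4]  = -8
W = -2·Y + D + C  [with Y=-8, D=3, C=6]  = 25
A = D + 2·W + 2·X  [with D=3, W=25, X=-4]  = 45
Without intervention: X = -C + 2  [with C=6]  = -4; Y = X - 4  [with X=-4]  = -8; D = X^2 + Y  [with X=-4, Y=-8]  = 8; W = -2·Y + D + C  [with Y=-8, D=8, C=6]  = 30; A = D + 2·W + 2·X  [with D=8, W=30, X=-4]  = 60.
Change = 45 − 60 = -15.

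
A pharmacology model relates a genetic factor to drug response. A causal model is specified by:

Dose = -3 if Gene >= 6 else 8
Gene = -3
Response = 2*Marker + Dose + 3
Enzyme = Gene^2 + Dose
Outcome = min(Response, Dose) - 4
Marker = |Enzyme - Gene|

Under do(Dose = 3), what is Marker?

Under do(Dose=3), the mechanism Dose = -3 if Gene >= 6 else 8 is discarded; Dose is fixed at 3.
Enzyme = Gene^2 + Dose  [with Gene=-3, Dose=3]  = 12
Marker = |Enzyme - Gene|  [with Enzyme=12, Gene=-3]  = 15

15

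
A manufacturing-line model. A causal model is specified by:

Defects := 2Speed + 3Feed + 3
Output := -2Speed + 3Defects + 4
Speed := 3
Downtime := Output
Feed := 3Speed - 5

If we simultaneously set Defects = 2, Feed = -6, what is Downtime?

4

Setting Defects = 2, Feed = -6 by intervention discards those variables' equations.
Output = -2Speed + 3Defects + 4  [with Speed=3, Defects=2]  = 4
Downtime = Output  [with Output=4]  = 4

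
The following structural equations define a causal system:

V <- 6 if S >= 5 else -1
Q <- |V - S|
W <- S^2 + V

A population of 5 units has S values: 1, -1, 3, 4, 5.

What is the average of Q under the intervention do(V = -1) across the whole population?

The intervention sets V=-1 in all 5 units regardless of S. Recomputing Q per unit gives 2, 0, 4, 5, 6; average 3.4.

3.4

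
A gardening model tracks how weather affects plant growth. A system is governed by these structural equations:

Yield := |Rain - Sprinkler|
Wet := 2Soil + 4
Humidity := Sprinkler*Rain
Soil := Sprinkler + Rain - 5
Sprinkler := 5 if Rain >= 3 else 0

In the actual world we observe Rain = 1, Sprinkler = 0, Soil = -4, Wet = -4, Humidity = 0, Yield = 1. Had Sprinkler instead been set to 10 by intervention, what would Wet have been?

16

Under do(Sprinkler=10), the mechanism Sprinkler := 5 if Rain >= 3 else 0 is discarded; Sprinkler is fixed at 10.
Soil = Sprinkler + Rain - 5  [with Sprinkler=10, Rain=1]  = 6
Wet = 2Soil + 4  [with Soil=6]  = 16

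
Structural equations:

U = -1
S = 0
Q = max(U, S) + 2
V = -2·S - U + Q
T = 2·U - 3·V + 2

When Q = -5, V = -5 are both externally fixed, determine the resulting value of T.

15

Setting Q = -5, V = -5 by intervention discards those variables' equations.
T = 2·U - 3·V + 2  [with U=-1, V=-5]  = 15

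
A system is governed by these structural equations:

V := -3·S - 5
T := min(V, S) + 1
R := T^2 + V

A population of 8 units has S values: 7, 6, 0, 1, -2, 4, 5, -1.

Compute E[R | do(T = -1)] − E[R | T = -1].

-12

The intervention sets T=-1 in all 8 units regardless of S. Recomputing R per unit gives -25, -22, -4, -7, 2, -16, -19, -1; average -11.5.
E[R|T=-1] averages over only the 2 units with T=-1 (S = -2, -1): R = 2, -1, mean 0.5.
Difference = -11.5 − 0.5 = -12.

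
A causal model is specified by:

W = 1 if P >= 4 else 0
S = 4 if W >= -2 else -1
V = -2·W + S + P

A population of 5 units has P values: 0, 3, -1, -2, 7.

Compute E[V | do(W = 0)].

5.4

The intervention sets W=0 in all 5 units regardless of P. Recomputing V per unit gives 4, 7, 3, 2, 11; average 5.4.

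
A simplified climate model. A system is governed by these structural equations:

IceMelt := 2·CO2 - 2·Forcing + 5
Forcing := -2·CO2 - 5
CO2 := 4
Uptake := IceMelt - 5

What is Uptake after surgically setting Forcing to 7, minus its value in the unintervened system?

Under do(Forcing=7), the mechanism Forcing := -2·CO2 - 5 is discarded; Forcing is fixed at 7.
IceMelt = 2·CO2 - 2·Forcing + 5  [with CO2=4, Forcing=7]  = -1
Uptake = IceMelt - 5  [with IceMelt=-1]  = -6
Without intervention: Forcing = -2·CO2 - 5  [with CO2=4]  = -13; IceMelt = 2·CO2 - 2·Forcing + 5  [with CO2=4, Forcing=-13]  = 39; Uptake = IceMelt - 5  [with IceMelt=39]  = 34.
Change = -6 − 34 = -40.

-40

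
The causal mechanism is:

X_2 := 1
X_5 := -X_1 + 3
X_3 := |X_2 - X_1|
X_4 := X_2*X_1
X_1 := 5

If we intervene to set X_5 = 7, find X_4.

The intervention breaks the incoming arrows to X_5: X_5 := -X_1 + 3 no longer applies, and X_5 = 7.
Since X_4 is not a descendant of the intervened variable, it is unaffected.
X_4 = X_2*X_1  [with X_2=1, X_1=5]  = 5

5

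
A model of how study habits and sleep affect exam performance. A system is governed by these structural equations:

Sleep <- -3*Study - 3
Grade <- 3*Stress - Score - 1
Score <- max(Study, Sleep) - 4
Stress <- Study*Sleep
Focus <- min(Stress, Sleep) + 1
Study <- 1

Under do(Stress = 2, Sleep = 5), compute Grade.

4

Setting Stress = 2, Sleep = 5 by intervention discards those variables' equations.
Score = max(Study, Sleep) - 4  [with Study=1, Sleep=5]  = 1
Grade = 3*Stress - Score - 1  [with Stress=2, Score=1]  = 4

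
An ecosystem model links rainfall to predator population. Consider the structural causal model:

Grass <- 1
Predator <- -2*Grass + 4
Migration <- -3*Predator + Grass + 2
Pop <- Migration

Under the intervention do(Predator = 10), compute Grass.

1

Under do(Predator=10), the mechanism Predator <- -2*Grass + 4 is discarded; Predator is fixed at 10.
Grass is not downstream of the intervention, so its value is determined by the original equations.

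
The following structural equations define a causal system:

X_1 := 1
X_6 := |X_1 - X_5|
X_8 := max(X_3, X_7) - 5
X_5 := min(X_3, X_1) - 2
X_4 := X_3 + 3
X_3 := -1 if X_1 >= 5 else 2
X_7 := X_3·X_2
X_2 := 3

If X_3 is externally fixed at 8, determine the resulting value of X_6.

The intervention breaks the incoming arrows to X_3: X_3 := -1 if X_1 >= 5 else 2 no longer applies, and X_3 = 8.
X_5 = min(X_3, X_1) - 2  [with X_3=8, X_1=1]  = -1
X_6 = |X_1 - X_5|  [with X_1=1, X_5=-1]  = 2

2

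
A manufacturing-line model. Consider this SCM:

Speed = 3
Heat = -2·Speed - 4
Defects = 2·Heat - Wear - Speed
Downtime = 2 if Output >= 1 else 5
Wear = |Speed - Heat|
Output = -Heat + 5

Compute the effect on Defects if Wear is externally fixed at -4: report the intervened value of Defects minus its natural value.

17

The intervention breaks the incoming arrows to Wear: Wear = |Speed - Heat| no longer applies, and Wear = -4.
Heat = -2·Speed - 4  [with Speed=3]  = -10
Defects = 2·Heat - Wear - Speed  [with Heat=-10, Wear=-4, Speed=3]  = -19
Without intervention: Heat = -2·Speed - 4  [with Speed=3]  = -10; Wear = |Speed - Heat|  [with Speed=3, Heat=-10]  = 13; Defects = 2·Heat - Wear - Speed  [with Heat=-10, Wear=13, Speed=3]  = -36.
Change = -19 − (-36) = 17.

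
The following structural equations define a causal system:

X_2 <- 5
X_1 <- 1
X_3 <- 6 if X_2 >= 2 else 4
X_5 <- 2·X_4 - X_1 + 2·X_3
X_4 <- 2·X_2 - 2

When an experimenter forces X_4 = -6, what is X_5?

Intervening sets X_4 = -6 and removes its equation (X_4 <- 2·X_2 - 2).
X_3 = 6 if X_2 >= 2 else 4  [with X_2=5]  = 6
X_5 = 2·X_4 - X_1 + 2·X_3  [with X_4=-6, X_1=1, X_3=6]  = -1

-1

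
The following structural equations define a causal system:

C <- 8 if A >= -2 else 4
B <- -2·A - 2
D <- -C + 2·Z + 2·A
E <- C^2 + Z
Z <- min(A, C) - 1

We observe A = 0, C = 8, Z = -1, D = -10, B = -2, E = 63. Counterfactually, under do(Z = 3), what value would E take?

67

The intervention breaks the incoming arrows to Z: Z <- min(A, C) - 1 no longer applies, and Z = 3.
C = 8 if A >= -2 else 4  [with A=0]  = 8
E = C^2 + Z  [with C=8, Z=3]  = 67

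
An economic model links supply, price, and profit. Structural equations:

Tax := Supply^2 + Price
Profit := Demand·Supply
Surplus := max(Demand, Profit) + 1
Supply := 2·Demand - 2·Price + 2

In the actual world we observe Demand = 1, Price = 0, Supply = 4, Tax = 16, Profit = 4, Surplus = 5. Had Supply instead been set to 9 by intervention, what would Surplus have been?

10

The intervention breaks the incoming arrows to Supply: Supply := 2·Demand - 2·Price + 2 no longer applies, and Supply = 9.
Profit = Demand·Supply  [with Demand=1, Supply=9]  = 9
Surplus = max(Demand, Profit) + 1  [with Demand=1, Profit=9]  = 10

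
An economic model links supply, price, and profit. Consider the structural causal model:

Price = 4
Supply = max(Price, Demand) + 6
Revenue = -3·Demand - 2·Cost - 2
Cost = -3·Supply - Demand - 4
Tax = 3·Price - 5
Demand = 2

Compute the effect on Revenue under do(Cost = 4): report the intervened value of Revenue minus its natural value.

-80

Intervening sets Cost = 4 and removes its equation (Cost = -3·Supply - Demand - 4).
Revenue = -3·Demand - 2·Cost - 2  [with Demand=2, Cost=4]  = -16
Without intervention: Supply = max(Price, Demand) + 6  [with Price=4, Demand=2]  = 10; Cost = -3·Supply - Demand - 4  [with Supply=10, Demand=2]  = -36; Revenue = -3·Demand - 2·Cost - 2  [with Demand=2, Cost=-36]  = 64.
Change = -16 − 64 = -80.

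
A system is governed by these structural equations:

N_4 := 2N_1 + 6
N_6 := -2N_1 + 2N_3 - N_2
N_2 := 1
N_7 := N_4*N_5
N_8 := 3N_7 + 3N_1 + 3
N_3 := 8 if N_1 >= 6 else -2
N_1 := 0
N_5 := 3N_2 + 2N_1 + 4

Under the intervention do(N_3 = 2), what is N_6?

3

The intervention breaks the incoming arrows to N_3: N_3 := 8 if N_1 >= 6 else -2 no longer applies, and N_3 = 2.
N_6 = -2N_1 + 2N_3 - N_2  [with N_1=0, N_3=2, N_2=1]  = 3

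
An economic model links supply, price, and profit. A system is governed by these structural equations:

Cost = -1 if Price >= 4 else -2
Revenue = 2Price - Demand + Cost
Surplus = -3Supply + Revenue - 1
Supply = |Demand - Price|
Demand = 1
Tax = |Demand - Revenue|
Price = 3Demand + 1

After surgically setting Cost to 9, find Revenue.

16

Intervening sets Cost = 9 and removes its equation (Cost = -1 if Price >= 4 else -2).
Price = 3Demand + 1  [with Demand=1]  = 4
Revenue = 2Price - Demand + Cost  [with Price=4, Demand=1, Cost=9]  = 16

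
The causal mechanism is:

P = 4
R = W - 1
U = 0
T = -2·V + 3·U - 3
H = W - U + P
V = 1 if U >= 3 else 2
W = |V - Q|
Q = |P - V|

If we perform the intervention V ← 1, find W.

The intervention breaks the incoming arrows to V: V = 1 if U >= 3 else 2 no longer applies, and V = 1.
Q = |P - V|  [with P=4, V=1]  = 3
W = |V - Q|  [with V=1, Q=3]  = 2

2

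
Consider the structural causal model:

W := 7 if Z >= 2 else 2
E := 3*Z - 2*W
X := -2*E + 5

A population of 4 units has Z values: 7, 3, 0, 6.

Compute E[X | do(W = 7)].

9

Under do(W=7), W's equation is replaced by W=7 for every unit. Per-unit X: -9, 15, 33, -3. Mean = 9.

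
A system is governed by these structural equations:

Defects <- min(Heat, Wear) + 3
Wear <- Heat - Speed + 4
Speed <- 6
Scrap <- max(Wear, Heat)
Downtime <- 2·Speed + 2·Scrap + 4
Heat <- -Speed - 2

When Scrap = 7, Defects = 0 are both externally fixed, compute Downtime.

Setting Scrap = 7, Defects = 0 by intervention discards those variables' equations.
Downtime = 2·Speed + 2·Scrap + 4  [with Speed=6, Scrap=7]  = 30

30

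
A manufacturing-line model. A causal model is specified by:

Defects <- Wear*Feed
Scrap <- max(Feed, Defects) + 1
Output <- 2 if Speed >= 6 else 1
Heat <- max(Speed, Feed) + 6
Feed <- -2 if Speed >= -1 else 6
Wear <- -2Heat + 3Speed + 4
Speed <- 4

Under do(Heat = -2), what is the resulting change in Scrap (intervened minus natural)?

The intervention breaks the incoming arrows to Heat: Heat <- max(Speed, Feed) + 6 no longer applies, and Heat = -2.
Feed = -2 if Speed >= -1 else 6  [with Speed=4]  = -2
Wear = -2Heat + 3Speed + 4  [with Heat=-2, Speed=4]  = 20
Defects = Wear*Feed  [with Wear=20, Feed=-2]  = -40
Scrap = max(Feed, Defects) + 1  [with Feed=-2, Defects=-40]  = -1
Without intervention: Feed = -2 if Speed >= -1 else 6  [with Speed=4]  = -2; Heat = max(Speed, Feed) + 6  [with Speed=4, Feed=-2]  = 10; Wear = -2Heat + 3Speed + 4  [with Heat=10, Speed=4]  = -4; Defects = Wear*Feed  [with Wear=-4, Feed=-2]  = 8; Scrap = max(Feed, Defects) + 1  [with Feed=-2, Defects=8]  = 9.
Change = -1 − 9 = -10.

-10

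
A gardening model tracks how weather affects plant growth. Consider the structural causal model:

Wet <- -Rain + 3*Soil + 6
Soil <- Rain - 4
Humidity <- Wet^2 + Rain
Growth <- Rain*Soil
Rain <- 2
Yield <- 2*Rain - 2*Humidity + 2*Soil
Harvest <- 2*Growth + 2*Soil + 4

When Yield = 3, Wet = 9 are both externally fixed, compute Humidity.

Under do(Yield = 3, Wet = 9), each intervened variable's structural equation is replaced by its fixed value.
Humidity = Wet^2 + Rain  [with Wet=9, Rain=2]  = 83

83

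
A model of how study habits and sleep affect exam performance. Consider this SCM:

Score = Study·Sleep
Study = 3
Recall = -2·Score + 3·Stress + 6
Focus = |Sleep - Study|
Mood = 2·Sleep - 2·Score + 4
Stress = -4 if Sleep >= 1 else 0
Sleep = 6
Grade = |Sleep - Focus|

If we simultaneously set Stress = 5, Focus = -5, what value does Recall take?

-15

Under do(Stress = 5, Focus = -5), each intervened variable's structural equation is replaced by its fixed value.
Score = Study·Sleep  [with Study=3, Sleep=6]  = 18
Recall = -2·Score + 3·Stress + 6  [with Score=18, Stress=5]  = -15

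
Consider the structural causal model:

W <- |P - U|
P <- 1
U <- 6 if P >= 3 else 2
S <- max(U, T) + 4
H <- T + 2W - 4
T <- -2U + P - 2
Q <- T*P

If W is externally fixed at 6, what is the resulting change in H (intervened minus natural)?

10

Under do(W=6), the mechanism W <- |P - U| is discarded; W is fixed at 6.
U = 6 if P >= 3 else 2  [with P=1]  = 2
T = -2U + P - 2  [with U=2, P=1]  = -5
H = T + 2W - 4  [with T=-5, W=6]  = 3
Without intervention: U = 6 if P >= 3 else 2  [with P=1]  = 2; T = -2U + P - 2  [with U=2, P=1]  = -5; W = |P - U|  [with P=1, U=2]  = 1; H = T + 2W - 4  [with T=-5, W=1]  = -7.
Change = 3 − (-7) = 10.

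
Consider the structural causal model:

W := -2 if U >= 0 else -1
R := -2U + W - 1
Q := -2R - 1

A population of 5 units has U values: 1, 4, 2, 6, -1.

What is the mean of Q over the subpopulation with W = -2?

18

E[Q|W=-2] averages over only the 4 units with W=-2 (U = 1, 4, 2, 6): Q = 9, 21, 13, 29, mean 18.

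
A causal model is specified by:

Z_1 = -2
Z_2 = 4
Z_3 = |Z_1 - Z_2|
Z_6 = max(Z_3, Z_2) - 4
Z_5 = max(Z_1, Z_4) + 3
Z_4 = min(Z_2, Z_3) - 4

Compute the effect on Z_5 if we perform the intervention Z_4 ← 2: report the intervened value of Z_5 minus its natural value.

2

Intervening sets Z_4 = 2 and removes its equation (Z_4 = min(Z_2, Z_3) - 4).
Z_5 = max(Z_1, Z_4) + 3  [with Z_1=-2, Z_4=2]  = 5
Without intervention: Z_3 = |Z_1 - Z_2|  [with Z_1=-2, Z_2=4]  = 6; Z_4 = min(Z_2, Z_3) - 4  [with Z_2=4, Z_3=6]  = 0; Z_5 = max(Z_1, Z_4) + 3  [with Z_1=-2, Z_4=0]  = 3.
Change = 5 − 3 = 2.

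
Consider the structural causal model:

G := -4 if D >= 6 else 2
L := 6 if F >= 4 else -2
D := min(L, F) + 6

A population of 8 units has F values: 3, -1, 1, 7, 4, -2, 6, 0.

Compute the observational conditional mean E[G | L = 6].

E[G|L=6] averages over only the 3 units with L=6 (F = 7, 4, 6): G = -4, -4, -4, mean -4.

-4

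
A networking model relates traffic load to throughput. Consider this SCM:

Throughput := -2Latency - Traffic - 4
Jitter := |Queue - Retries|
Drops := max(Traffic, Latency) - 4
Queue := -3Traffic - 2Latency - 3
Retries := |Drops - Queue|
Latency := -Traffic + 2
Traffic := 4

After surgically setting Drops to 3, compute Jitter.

25

Under do(Drops=3), the mechanism Drops := max(Traffic, Latency) - 4 is discarded; Drops is fixed at 3.
Latency = -Traffic + 2  [with Traffic=4]  = -2
Queue = -3Traffic - 2Latency - 3  [with Traffic=4, Latency=-2]  = -11
Retries = |Drops - Queue|  [with Drops=3, Queue=-11]  = 14
Jitter = |Queue - Retries|  [with Queue=-11, Retries=14]  = 25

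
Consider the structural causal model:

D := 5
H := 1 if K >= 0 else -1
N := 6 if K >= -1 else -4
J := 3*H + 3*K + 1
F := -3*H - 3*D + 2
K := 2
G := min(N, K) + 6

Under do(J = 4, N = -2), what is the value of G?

The joint intervention fixes J = 4, N = -2, removing each variable's own equation.
G = min(N, K) + 6  [with N=-2, K=2]  = 4

4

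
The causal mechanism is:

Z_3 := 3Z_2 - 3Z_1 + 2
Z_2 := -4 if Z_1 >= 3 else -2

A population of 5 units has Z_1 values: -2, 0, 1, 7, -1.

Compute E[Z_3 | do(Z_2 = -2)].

-7

The intervention sets Z_2=-2 in all 5 units regardless of Z_1. Recomputing Z_3 per unit gives 2, -4, -7, -25, -1; average -7.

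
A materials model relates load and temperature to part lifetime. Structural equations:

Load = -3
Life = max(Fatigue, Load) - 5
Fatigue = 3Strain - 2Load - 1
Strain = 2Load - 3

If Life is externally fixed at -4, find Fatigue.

Under do(Life=-4), the mechanism Life = max(Fatigue, Load) - 5 is discarded; Life is fixed at -4.
Since Fatigue is not a descendant of the intervened variable, it is unaffected.
Strain = 2Load - 3  [with Load=-3]  = -9
Fatigue = 3Strain - 2Load - 1  [with Strain=-9, Load=-3]  = -22

-22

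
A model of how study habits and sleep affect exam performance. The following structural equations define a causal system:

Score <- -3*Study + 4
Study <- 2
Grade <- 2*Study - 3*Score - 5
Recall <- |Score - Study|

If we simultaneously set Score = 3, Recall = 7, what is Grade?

-10

Setting Score = 3, Recall = 7 by intervention discards those variables' equations.
Grade = 2*Study - 3*Score - 5  [with Study=2, Score=3]  = -10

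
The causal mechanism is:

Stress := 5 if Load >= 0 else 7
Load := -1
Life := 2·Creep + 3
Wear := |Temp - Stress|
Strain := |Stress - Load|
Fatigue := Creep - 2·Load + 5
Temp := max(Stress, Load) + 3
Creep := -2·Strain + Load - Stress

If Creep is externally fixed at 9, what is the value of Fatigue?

16

Under do(Creep=9), the mechanism Creep := -2·Strain + Load - Stress is discarded; Creep is fixed at 9.
Fatigue = Creep - 2·Load + 5  [with Creep=9, Load=-1]  = 16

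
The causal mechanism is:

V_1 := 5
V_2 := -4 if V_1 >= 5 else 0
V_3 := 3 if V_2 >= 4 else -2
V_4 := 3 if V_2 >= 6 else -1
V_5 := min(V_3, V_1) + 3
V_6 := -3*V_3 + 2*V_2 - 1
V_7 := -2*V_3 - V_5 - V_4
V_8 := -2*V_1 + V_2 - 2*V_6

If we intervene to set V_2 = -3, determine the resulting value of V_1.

Under do(V_2=-3), the mechanism V_2 := -4 if V_1 >= 5 else 0 is discarded; V_2 is fixed at -3.
V_1 is not downstream of the intervention, so its value is determined by the original equations.

5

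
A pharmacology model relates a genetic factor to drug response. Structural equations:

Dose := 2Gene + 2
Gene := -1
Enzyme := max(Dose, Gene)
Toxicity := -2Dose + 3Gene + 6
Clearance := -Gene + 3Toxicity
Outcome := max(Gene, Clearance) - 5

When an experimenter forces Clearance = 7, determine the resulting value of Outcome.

2

The intervention breaks the incoming arrows to Clearance: Clearance := -Gene + 3Toxicity no longer applies, and Clearance = 7.
Outcome = max(Gene, Clearance) - 5  [with Gene=-1, Clearance=7]  = 2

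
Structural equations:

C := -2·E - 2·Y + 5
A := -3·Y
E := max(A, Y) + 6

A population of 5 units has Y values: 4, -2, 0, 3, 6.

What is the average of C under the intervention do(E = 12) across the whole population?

Every unit gets E=12 under the intervention. C values become -27, -15, -19, -25, -31; E[C|do(E=12)] = -23.4.

-23.4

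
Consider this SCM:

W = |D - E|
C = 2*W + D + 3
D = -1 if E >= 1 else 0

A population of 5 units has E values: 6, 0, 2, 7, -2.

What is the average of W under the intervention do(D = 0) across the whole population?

3.4

The intervention sets D=0 in all 5 units regardless of E. Recomputing W per unit gives 6, 0, 2, 7, 2; average 3.4.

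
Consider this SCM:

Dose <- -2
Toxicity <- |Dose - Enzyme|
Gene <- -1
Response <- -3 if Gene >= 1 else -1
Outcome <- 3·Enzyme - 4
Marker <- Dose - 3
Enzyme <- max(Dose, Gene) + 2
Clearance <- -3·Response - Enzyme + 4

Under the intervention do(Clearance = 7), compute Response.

The intervention breaks the incoming arrows to Clearance: Clearance <- -3·Response - Enzyme + 4 no longer applies, and Clearance = 7.
Response is not downstream of the intervention, so its value is determined by the original equations.
Response = -3 if Gene >= 1 else -1  [with Gene=-1]  = -1

-1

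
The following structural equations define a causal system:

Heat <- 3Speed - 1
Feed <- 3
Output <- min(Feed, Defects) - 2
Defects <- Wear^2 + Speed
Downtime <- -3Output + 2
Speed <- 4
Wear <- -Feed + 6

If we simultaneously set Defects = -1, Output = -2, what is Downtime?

8

Under do(Defects = -1, Output = -2), each intervened variable's structural equation is replaced by its fixed value.
Downtime = -3Output + 2  [with Output=-2]  = 8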